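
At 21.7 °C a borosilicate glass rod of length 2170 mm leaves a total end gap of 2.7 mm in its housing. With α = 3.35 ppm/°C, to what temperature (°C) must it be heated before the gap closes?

393 °C

α·L₀·ΔT = 2.7 mm ⇒ ΔT = 2.7 / (3.35×10⁻⁶ × 2170.0) = 371.4 K.
T = 21.7 + 371.4 = 393.1 °C.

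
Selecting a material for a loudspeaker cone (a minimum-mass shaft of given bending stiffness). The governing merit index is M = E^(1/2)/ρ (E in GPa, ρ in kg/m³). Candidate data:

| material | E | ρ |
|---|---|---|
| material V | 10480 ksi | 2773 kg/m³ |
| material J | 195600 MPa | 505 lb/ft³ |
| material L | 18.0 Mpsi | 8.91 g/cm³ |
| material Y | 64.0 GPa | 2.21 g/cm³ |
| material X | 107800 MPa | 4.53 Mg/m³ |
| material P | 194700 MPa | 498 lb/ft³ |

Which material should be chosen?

material Y

Normalizing units and computing the index:
  material V: E = 72.26 GPa, ρ = 2773 kg/m³
  material J: E = 195.6 GPa, ρ = 8089 kg/m³
  material L: E = 124.1 GPa, ρ = 8910 kg/m³
  material Y: E = 64.00 GPa, ρ = 2210 kg/m³
  material X: E = 107.8 GPa, ρ = 4530 kg/m³
  material P: E = 194.7 GPa, ρ = 7977 kg/m³
  material Y: M = 3.62×10⁻³
  material V: M = 3.07×10⁻³
  material X: M = 2.29×10⁻³
  material P: M = 1.75×10⁻³
  material J: M = 1.73×10⁻³
  material L: M = 1.25×10⁻³
The maximum is for material Y.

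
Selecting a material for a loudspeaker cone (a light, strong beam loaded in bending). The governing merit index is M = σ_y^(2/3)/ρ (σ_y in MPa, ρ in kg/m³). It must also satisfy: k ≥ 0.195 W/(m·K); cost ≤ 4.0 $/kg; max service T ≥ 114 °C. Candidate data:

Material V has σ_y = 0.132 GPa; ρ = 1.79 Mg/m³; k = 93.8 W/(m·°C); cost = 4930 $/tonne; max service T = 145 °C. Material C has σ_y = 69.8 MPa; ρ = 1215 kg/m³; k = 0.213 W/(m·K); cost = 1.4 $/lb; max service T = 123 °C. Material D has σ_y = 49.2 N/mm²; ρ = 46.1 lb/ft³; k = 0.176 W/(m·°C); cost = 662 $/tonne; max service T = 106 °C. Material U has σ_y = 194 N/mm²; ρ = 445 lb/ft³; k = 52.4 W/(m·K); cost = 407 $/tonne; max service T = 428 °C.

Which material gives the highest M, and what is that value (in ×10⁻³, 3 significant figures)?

Screen on constraints: k ≥ 0.195 W/(m·K); cost ≤ 4.0 $/kg; max service T ≥ 114 °C. Survivors: material C, material U.
Convert each candidate to consistent units, then evaluate M:
  material C: σ_y = 69.80 MPa, ρ = 1215 kg/m³
  material U: σ_y = 194.0 MPa, ρ = 7128 kg/m³
  material C: M = 14.0×10⁻³
  material U: M = 4.70×10⁻³
The maximum is for material C.

material C, M = 14.0×10⁻³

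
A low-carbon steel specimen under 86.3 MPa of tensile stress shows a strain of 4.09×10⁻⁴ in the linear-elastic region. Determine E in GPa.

E = σ/ε = 86.3 MPa / 4.09×10⁻⁴ = 211000 MPa = 211 GPa.

211 GPa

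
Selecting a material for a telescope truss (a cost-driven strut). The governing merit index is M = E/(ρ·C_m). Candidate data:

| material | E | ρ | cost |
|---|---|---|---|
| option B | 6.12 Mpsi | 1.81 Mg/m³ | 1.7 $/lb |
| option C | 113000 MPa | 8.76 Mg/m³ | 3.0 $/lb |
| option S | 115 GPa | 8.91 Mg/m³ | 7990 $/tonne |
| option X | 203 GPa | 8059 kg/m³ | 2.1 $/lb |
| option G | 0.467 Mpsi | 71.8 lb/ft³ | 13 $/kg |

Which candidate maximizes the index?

option B

In SI units:
  option B: E = 42.20 GPa, ρ = 1810 kg/m³, cost = 3.748 $/kg
  option C: E = 113.0 GPa, ρ = 8760 kg/m³, cost = 6.614 $/kg
  option S: E = 115.0 GPa, ρ = 8910 kg/m³, cost = 7.990 $/kg
  option X: E = 203.0 GPa, ρ = 8059 kg/m³, cost = 4.630 $/kg
  option G: E = 3.220 GPa, ρ = 1150 kg/m³, cost = 13.00 $/kg
  option B: M = 6.22 MN·m per $
  option X: M = 5.44 MN·m per $
  option C: M = 1.95 MN·m per $
  option S: M = 1.62 MN·m per $
  option G: M = 0.215 MN·m per $
The maximum is for option B.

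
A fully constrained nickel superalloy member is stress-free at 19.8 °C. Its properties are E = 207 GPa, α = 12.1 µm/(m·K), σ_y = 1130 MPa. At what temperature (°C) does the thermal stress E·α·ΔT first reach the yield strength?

471 °C

E·α·ΔT = 1130 MPa ⇒ ΔT = 1130 / (207.0×10³ × 12.1×10⁻⁶) = 451.2 K.
T = 19.8 + 451.2 = 471.0 °C.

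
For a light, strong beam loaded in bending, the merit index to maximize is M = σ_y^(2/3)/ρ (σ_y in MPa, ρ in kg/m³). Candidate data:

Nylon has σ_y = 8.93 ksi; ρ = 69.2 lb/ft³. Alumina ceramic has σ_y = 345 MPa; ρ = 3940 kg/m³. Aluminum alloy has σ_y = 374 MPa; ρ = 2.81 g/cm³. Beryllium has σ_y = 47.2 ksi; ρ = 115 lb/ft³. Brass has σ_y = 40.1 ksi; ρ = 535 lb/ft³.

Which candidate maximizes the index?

Convert each candidate to consistent units, then evaluate M:
  nylon: σ_y = 61.57 MPa, ρ = 1108 kg/m³
  alumina ceramic: σ_y = 345.0 MPa, ρ = 3940 kg/m³
  aluminum alloy: σ_y = 374.0 MPa, ρ = 2810 kg/m³
  beryllium: σ_y = 325.4 MPa, ρ = 1842 kg/m³
  brass: σ_y = 276.5 MPa, ρ = 8570 kg/m³
  beryllium: M = 25.7×10⁻³
  aluminum alloy: M = 18.5×10⁻³
  nylon: M = 14.1×10⁻³
  alumina ceramic: M = 12.5×10⁻³
  brass: M = 4.95×10⁻³
Beryllium has the largest M.

beryllium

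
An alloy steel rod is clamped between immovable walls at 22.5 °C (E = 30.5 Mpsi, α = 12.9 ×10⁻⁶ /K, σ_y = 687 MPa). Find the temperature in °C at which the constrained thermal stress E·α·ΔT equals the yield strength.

E = 30.5 Mpsi = 210.3 GPa.
E·α·ΔT = 687.0 MPa ⇒ ΔT = 687.0 / (210.3×10³ × 12.9×10⁻⁶) = 253.2 K.
T = 22.5 + 253.2 = 275.7 °C.

276 °C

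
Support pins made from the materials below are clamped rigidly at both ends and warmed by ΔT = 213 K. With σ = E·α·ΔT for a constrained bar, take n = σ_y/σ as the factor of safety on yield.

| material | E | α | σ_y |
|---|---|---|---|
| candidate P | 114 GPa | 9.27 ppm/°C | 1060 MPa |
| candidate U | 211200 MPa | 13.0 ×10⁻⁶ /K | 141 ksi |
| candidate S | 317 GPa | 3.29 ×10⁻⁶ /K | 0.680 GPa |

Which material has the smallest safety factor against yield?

candidate U

In consistent units (E in GPa, α in ×10⁻⁶/K, σ_y in MPa):
  candidate P: E = 114.0, α = 9.27, σ_y = 1060 → σ = 225 MPa, n = 4.71
  candidate U: E = 211.2, α = 13.0, σ_y = 972.2 → σ = 585 MPa, n = 1.66
  candidate S: E = 317.0, α = 3.29, σ_y = 680.0 → σ = 222 MPa, n = 3.06
The minimum is candidate U at n = 1.66.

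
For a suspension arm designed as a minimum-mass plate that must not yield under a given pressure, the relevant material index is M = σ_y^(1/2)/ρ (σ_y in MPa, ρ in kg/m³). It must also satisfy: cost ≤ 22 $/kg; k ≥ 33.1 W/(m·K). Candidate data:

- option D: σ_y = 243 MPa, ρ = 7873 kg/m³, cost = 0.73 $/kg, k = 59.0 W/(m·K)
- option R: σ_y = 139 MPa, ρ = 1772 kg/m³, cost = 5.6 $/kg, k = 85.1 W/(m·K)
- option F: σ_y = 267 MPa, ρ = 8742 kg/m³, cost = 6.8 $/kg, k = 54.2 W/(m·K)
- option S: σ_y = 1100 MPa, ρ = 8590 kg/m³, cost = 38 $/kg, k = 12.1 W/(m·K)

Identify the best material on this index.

Screen on constraints: cost ≤ 22 $/kg; k ≥ 33.1 W/(m·K). Survivors: option D, option R, option F.
Per-candidate index values:
  option R: M = 6.65×10⁻³
  option D: M = 1.98×10⁻³
  option F: M = 1.87×10⁻³
Option R ranks first.

option R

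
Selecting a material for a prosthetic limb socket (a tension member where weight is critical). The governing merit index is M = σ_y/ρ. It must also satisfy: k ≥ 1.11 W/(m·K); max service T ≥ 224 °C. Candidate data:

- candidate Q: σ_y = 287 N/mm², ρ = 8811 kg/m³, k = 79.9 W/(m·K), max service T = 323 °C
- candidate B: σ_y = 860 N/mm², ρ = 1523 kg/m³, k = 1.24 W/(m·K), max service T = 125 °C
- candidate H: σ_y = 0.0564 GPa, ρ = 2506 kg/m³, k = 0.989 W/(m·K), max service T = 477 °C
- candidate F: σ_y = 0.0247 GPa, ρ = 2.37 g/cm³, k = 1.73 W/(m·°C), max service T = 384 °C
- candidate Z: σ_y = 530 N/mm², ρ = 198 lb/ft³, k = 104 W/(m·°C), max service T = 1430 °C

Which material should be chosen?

candidate Z

Screen on constraints: k ≥ 1.11 W/(m·K); max service T ≥ 224 °C. Survivors: candidate Q, candidate F, candidate Z.
Normalizing units and computing the index:
  candidate Q: σ_y = 287.0 MPa, ρ = 8811 kg/m³
  candidate F: σ_y = 24.70 MPa, ρ = 2370 kg/m³
  candidate Z: σ_y = 530.0 MPa, ρ = 3172 kg/m³
  candidate Z: M = 167 kN·m/kg
  candidate Q: M = 32.6 kN·m/kg
  candidate F: M = 10.4 kN·m/kg
Highest index: candidate Z.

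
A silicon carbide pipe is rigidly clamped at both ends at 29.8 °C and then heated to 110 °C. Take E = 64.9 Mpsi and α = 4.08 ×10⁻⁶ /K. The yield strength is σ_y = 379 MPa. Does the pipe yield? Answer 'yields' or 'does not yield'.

E = 64.9 Mpsi = 447.5 GPa.
ΔT = 80.20 K. Constrained thermal stress σ = E·α·ΔT = 447.5×10³ MPa × 4.08×10⁻⁶ × 80.20 = 146 MPa (compressive).
Compare to σ_y = 379 MPa: σ < σ_y, so it does not yield.

does not yield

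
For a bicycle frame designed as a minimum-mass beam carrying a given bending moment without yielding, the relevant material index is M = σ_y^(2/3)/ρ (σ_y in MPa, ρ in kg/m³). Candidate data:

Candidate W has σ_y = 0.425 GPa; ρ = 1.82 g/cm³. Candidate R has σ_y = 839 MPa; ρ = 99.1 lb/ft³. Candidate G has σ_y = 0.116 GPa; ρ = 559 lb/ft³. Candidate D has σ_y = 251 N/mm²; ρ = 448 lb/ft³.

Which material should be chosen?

candidate R

Putting every candidate on a common basis:
  candidate W: σ_y = 425.0 MPa, ρ = 1820 kg/m³
  candidate R: σ_y = 839.0 MPa, ρ = 1587 kg/m³
  candidate G: σ_y = 116.0 MPa, ρ = 8954 kg/m³
  candidate D: σ_y = 251.0 MPa, ρ = 7176 kg/m³
  candidate R: M = 56.0×10⁻³
  candidate W: M = 31.1×10⁻³
  candidate D: M = 5.54×10⁻³
  candidate G: M = 2.66×10⁻³
Highest index: candidate R.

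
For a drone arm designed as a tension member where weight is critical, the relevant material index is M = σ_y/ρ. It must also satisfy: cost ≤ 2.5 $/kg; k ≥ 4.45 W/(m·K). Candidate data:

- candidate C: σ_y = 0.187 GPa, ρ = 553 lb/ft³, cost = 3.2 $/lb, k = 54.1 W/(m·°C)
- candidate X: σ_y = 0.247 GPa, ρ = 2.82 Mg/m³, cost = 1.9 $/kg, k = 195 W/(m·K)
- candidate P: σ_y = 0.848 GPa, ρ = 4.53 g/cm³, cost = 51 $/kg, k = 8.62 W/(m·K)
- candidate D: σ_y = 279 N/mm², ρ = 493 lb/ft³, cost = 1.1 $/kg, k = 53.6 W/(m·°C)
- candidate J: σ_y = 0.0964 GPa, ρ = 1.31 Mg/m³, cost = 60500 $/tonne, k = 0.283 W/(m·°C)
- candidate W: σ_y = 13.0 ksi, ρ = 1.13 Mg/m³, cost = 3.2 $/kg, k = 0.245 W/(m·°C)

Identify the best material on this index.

Screen on constraints: cost ≤ 2.5 $/kg; k ≥ 4.45 W/(m·K). Survivors: candidate X, candidate D.
Normalizing units and computing the index:
  candidate X: σ_y = 247.0 MPa, ρ = 2820 kg/m³
  candidate D: σ_y = 279.0 MPa, ρ = 7897 kg/m³
  candidate X: M = 87.6 kN·m/kg
  candidate D: M = 35.3 kN·m/kg
Candidate X has the largest M.

candidate X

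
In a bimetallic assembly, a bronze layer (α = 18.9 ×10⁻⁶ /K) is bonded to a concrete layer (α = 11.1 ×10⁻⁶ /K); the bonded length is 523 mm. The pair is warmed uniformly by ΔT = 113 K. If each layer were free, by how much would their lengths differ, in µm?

Δα = |18.9 − 11.1|×10⁻⁶/K = 7.80×10⁻⁶/K.
ΔL_mismatch = Δα·L·ΔT = 7.80×10⁻⁶ × 523.0 mm × 113.0 K = 461 µm.

461 µm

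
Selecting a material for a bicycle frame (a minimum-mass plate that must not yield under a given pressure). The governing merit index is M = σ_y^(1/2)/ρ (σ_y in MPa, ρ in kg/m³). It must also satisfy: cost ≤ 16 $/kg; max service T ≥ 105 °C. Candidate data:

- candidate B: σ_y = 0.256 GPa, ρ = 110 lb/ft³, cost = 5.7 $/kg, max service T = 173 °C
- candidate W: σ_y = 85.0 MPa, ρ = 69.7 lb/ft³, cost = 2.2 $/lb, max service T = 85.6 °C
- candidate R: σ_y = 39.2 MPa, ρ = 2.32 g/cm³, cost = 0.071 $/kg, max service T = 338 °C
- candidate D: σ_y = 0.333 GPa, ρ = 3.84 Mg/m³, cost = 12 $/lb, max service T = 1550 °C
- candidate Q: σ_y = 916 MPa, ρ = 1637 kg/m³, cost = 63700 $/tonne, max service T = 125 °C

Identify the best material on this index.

candidate B

Screen on constraints: cost ≤ 16 $/kg; max service T ≥ 105 °C. Survivors: candidate B, candidate R.
Convert each candidate to consistent units, then evaluate M:
  candidate B: σ_y = 256.0 MPa, ρ = 1762 kg/m³
  candidate R: σ_y = 39.20 MPa, ρ = 2320 kg/m³
  candidate B: M = 9.08×10⁻³
  candidate R: M = 2.70×10⁻³
Candidate B has the largest M.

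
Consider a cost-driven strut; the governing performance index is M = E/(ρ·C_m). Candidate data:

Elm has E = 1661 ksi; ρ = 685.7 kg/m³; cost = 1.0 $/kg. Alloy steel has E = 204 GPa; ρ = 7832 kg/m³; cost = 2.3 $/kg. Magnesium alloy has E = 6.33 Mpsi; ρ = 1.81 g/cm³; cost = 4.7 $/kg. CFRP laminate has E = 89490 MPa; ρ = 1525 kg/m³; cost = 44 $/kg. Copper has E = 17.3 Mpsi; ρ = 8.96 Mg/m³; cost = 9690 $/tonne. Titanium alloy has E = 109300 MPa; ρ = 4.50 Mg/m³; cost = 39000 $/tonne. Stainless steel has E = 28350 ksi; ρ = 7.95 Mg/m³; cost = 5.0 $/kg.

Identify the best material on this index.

elm

In SI units:
  elm: E = 11.45 GPa, ρ = 685.7 kg/m³, cost = 1.000 $/kg
  alloy steel: E = 204.0 GPa, ρ = 7832 kg/m³, cost = 2.300 $/kg
  magnesium alloy: E = 43.64 GPa, ρ = 1810 kg/m³, cost = 4.700 $/kg
  CFRP laminate: E = 89.49 GPa, ρ = 1525 kg/m³, cost = 44.00 $/kg
  copper: E = 119.3 GPa, ρ = 8960 kg/m³, cost = 9.690 $/kg
  titanium alloy: E = 109.3 GPa, ρ = 4500 kg/m³, cost = 39.00 $/kg
  stainless steel: E = 195.5 GPa, ρ = 7950 kg/m³, cost = 5.000 $/kg
  elm: M = 16.7 MN·m per $
  alloy steel: M = 11.3 MN·m per $
  magnesium alloy: M = 5.13 MN·m per $
  stainless steel: M = 4.92 MN·m per $
  copper: M = 1.37 MN·m per $
  CFRP laminate: M = 1.33 MN·m per $
  titanium alloy: M = 0.623 MN·m per $
Elm ranks first.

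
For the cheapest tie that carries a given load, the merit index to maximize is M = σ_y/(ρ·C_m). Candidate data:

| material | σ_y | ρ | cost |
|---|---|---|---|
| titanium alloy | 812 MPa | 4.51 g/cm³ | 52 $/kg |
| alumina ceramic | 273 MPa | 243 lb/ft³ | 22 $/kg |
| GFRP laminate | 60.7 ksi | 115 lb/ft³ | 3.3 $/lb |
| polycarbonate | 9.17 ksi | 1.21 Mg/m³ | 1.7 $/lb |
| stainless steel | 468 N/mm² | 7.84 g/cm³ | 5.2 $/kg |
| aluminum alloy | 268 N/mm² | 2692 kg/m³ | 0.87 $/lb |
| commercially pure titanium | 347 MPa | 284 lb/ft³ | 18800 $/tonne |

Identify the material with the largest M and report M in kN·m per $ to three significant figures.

In SI units:
  titanium alloy: σ_y = 812.0 MPa, ρ = 4510 kg/m³, cost = 52.00 $/kg
  alumina ceramic: σ_y = 273.0 MPa, ρ = 3892 kg/m³, cost = 22.00 $/kg
  GFRP laminate: σ_y = 418.5 MPa, ρ = 1842 kg/m³, cost = 7.275 $/kg
  polycarbonate: σ_y = 63.22 MPa, ρ = 1210 kg/m³, cost = 3.748 $/kg
  stainless steel: σ_y = 468.0 MPa, ρ = 7840 kg/m³, cost = 5.200 $/kg
  aluminum alloy: σ_y = 268.0 MPa, ρ = 2692 kg/m³, cost = 1.918 $/kg
  commercially pure titanium: σ_y = 347.0 MPa, ρ = 4549 kg/m³, cost = 18.80 $/kg
  aluminum alloy: M = 51.9 kN·m per $
  GFRP laminate: M = 31.2 kN·m per $
  polycarbonate: M = 13.9 kN·m per $
  stainless steel: M = 11.5 kN·m per $
  commercially pure titanium: M = 4.06 kN·m per $
  titanium alloy: M = 3.46 kN·m per $
  alumina ceramic: M = 3.19 kN·m per $
The maximum is for aluminum alloy.

aluminum alloy, M = 51.9 kN·m per $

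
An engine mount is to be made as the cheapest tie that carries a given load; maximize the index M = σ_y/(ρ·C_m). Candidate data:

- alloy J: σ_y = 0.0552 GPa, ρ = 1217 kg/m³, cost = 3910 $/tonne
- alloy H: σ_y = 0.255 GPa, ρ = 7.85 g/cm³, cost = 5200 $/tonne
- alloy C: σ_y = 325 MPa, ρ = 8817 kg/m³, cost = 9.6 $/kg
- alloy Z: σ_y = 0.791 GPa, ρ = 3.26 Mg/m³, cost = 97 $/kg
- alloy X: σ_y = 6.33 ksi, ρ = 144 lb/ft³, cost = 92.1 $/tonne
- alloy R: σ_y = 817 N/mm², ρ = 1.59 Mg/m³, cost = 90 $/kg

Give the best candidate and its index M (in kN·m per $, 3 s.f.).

alloy X, M = 205 kN·m per $

Convert each candidate to consistent units, then evaluate M:
  alloy J: σ_y = 55.20 MPa, ρ = 1217 kg/m³, cost = 3.910 $/kg
  alloy H: σ_y = 255.0 MPa, ρ = 7850 kg/m³, cost = 5.200 $/kg
  alloy C: σ_y = 325.0 MPa, ρ = 8817 kg/m³, cost = 9.600 $/kg
  alloy Z: σ_y = 791.0 MPa, ρ = 3260 kg/m³, cost = 97.00 $/kg
  alloy X: σ_y = 43.64 MPa, ρ = 2307 kg/m³, cost = 0.09210 $/kg
  alloy R: σ_y = 817.0 MPa, ρ = 1590 kg/m³, cost = 90.00 $/kg
  alloy X: M = 205 kN·m per $
  alloy J: M = 11.6 kN·m per $
  alloy H: M = 6.25 kN·m per $
  alloy R: M = 5.71 kN·m per $
  alloy C: M = 3.84 kN·m per $
  alloy Z: M = 2.50 kN·m per $
The maximum is for alloy X.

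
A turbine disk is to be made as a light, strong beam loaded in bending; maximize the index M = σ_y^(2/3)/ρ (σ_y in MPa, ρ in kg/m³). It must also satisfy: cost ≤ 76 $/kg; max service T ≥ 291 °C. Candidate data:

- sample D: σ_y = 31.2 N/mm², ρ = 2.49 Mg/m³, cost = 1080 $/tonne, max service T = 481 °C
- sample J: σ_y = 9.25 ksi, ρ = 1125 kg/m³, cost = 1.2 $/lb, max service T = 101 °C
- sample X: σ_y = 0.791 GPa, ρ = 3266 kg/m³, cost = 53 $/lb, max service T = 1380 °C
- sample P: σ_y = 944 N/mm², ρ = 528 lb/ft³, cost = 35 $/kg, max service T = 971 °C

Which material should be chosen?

Screen on constraints: cost ≤ 76 $/kg; max service T ≥ 291 °C. Survivors: sample D, sample P.
Normalizing units and computing the index:
  sample D: σ_y = 31.20 MPa, ρ = 2490 kg/m³
  sample P: σ_y = 944.0 MPa, ρ = 8458 kg/m³
  sample P: M = 11.4×10⁻³
  sample D: M = 3.98×10⁻³
Highest index: sample P.

sample P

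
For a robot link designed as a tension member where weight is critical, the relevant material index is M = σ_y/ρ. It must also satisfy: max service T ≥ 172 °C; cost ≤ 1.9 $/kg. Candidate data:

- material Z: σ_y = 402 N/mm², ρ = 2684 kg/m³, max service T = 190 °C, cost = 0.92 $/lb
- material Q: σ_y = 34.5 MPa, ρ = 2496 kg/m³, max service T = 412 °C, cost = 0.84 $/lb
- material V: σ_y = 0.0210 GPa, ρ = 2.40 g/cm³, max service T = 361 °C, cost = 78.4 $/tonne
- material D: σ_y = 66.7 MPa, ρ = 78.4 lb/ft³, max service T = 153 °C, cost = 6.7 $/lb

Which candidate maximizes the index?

Screen on constraints: max service T ≥ 172 °C; cost ≤ 1.9 $/kg. Survivors: material Q, material V.
After converting to SI:
  material Q: σ_y = 34.50 MPa, ρ = 2496 kg/m³
  material V: σ_y = 21.00 MPa, ρ = 2400 kg/m³
  material Q: M = 13.8 kN·m/kg
  material V: M = 8.75 kN·m/kg
Material Q has the largest M.

material Q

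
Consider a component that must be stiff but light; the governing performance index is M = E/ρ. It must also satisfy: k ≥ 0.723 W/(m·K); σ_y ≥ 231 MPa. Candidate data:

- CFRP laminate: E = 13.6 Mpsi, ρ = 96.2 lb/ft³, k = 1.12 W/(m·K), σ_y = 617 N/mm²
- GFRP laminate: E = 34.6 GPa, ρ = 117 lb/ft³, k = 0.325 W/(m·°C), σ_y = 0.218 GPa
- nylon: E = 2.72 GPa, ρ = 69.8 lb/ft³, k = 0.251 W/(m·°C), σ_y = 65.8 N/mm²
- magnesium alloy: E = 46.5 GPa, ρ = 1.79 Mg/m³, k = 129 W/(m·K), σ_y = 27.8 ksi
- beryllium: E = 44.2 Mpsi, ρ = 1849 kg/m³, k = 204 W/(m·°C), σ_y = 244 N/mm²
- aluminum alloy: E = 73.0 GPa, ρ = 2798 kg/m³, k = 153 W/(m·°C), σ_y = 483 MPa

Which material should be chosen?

Screen on constraints: k ≥ 0.723 W/(m·K); σ_y ≥ 231 MPa. Survivors: CFRP laminate, beryllium, aluminum alloy.
Putting every candidate on a common basis:
  CFRP laminate: E = 93.77 GPa, ρ = 1541 kg/m³
  beryllium: E = 304.7 GPa, ρ = 1849 kg/m³
  aluminum alloy: E = 73.00 GPa, ρ = 2798 kg/m³
  beryllium: M = 165 MN·m/kg
  CFRP laminate: M = 60.9 MN·m/kg
  aluminum alloy: M = 26.1 MN·m/kg
Beryllium has the largest M.

beryllium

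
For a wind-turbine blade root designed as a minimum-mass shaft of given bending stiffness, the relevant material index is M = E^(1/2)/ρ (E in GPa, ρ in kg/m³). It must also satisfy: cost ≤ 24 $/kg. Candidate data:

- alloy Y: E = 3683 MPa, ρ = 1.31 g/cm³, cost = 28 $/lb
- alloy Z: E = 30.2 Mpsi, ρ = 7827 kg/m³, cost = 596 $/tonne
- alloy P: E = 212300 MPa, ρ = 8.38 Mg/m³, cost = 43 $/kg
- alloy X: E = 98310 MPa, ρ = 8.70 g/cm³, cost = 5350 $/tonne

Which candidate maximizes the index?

alloy Z

Screen on constraints: cost ≤ 24 $/kg. Survivors: alloy Z, alloy X.
Putting every candidate on a common basis:
  alloy Z: E = 208.2 GPa, ρ = 7827 kg/m³
  alloy X: E = 98.31 GPa, ρ = 8700 kg/m³
  alloy Z: M = 1.84×10⁻³
  alloy X: M = 1.14×10⁻³
Alloy Z has the largest M.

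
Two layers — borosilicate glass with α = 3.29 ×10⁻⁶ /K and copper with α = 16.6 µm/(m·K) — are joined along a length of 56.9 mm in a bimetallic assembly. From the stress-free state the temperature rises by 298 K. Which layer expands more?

copper

α(borosilicate glass) = 3.29×10⁻⁶/K vs α(copper) = 16.6×10⁻⁶/K.
Higher α expands more for the same ΔT: copper.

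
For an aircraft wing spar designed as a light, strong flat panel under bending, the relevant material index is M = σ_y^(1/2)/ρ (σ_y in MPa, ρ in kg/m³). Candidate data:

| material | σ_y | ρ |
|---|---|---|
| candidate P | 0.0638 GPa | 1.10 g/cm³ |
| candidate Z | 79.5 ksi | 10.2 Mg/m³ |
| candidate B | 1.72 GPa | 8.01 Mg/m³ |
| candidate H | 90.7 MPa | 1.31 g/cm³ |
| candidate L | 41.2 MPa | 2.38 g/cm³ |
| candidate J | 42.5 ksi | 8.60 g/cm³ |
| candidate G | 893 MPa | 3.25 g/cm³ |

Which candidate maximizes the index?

Putting every candidate on a common basis:
  candidate P: σ_y = 63.80 MPa, ρ = 1100 kg/m³
  candidate Z: σ_y = 548.1 MPa, ρ = 10200 kg/m³
  candidate B: σ_y = 1720 MPa, ρ = 8010 kg/m³
  candidate H: σ_y = 90.70 MPa, ρ = 1310 kg/m³
  candidate L: σ_y = 41.20 MPa, ρ = 2380 kg/m³
  candidate J: σ_y = 293.0 MPa, ρ = 8600 kg/m³
  candidate G: σ_y = 893.0 MPa, ρ = 3250 kg/m³
  candidate G: M = 9.19×10⁻³
  candidate H: M = 7.27×10⁻³
  candidate P: M = 7.26×10⁻³
  candidate B: M = 5.18×10⁻³
  candidate L: M = 2.70×10⁻³
  candidate Z: M = 2.30×10⁻³
  candidate J: M = 1.99×10⁻³
Candidate G has the largest M.

candidate G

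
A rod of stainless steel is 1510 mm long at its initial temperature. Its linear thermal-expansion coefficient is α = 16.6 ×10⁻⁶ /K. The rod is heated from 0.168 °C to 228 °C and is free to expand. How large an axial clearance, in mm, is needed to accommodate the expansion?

ΔT = 228 − 0.168 = 227.8 K.
ΔL = α·L₀·ΔT = 16.6×10⁻⁶ × 1510 mm × 227.8 K = 5.71 mm.

5.71 mm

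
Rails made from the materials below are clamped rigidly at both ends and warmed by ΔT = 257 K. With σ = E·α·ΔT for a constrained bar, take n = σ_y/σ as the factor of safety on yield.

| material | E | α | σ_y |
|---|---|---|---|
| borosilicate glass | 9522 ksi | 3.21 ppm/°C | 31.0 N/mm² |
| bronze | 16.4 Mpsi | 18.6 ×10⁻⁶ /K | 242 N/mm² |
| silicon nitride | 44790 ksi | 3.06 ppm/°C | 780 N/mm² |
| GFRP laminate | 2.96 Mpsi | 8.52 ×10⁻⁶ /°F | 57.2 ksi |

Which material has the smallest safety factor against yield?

With everything in SI (GPa, ×10⁻⁶/K, MPa):
  borosilicate glass: E = 65.65, α = 3.21, σ_y = 31.00 → σ = 54.2 MPa, n = 0.572
  bronze: E = 113.1, α = 18.6, σ_y = 242.0 → σ = 541 MPa, n = 0.448
  silicon nitride: E = 308.8, α = 3.06, σ_y = 780.0 → σ = 243 MPa, n = 3.21
  GFRP laminate: E = 20.41, α = 15.3, σ_y = 394.4 → σ = 80.4 MPa, n = 4.90
Bronze has the lowest safety factor, n = 0.448.

bronze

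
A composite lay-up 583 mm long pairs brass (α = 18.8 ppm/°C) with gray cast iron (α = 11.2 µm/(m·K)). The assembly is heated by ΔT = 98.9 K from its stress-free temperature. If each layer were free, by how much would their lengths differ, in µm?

Δα = |18.8 − 11.2|×10⁻⁶/K = 7.60×10⁻⁶/K.
ΔL_mismatch = Δα·L·ΔT = 7.60×10⁻⁶ × 583.0 mm × 98.9 K = 438 µm.

438 µm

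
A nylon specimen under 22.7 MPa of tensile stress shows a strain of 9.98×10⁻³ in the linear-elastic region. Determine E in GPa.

2.27 GPa

E = σ/ε = 22.7 MPa / 9.98×10⁻³ = 2275 MPa = 2.27 GPa.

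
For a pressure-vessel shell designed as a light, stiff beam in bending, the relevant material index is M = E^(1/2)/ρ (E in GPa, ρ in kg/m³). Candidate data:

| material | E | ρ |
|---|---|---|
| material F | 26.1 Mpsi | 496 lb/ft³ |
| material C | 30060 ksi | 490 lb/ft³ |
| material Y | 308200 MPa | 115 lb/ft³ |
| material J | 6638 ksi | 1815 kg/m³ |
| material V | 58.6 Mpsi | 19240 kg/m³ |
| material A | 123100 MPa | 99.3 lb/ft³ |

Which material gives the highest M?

After converting to SI:
  material F: E = 180.0 GPa, ρ = 7945 kg/m³
  material C: E = 207.3 GPa, ρ = 7849 kg/m³
  material Y: E = 308.2 GPa, ρ = 1842 kg/m³
  material J: E = 45.77 GPa, ρ = 1815 kg/m³
  material V: E = 404.0 GPa, ρ = 19240 kg/m³
  material A: E = 123.1 GPa, ρ = 1591 kg/m³
  material Y: M = 9.53×10⁻³
  material A: M = 6.98×10⁻³
  material J: M = 3.73×10⁻³
  material C: M = 1.83×10⁻³
  material F: M = 1.69×10⁻³
  material V: M = 1.04×10⁻³
Highest index: material Y.

material Y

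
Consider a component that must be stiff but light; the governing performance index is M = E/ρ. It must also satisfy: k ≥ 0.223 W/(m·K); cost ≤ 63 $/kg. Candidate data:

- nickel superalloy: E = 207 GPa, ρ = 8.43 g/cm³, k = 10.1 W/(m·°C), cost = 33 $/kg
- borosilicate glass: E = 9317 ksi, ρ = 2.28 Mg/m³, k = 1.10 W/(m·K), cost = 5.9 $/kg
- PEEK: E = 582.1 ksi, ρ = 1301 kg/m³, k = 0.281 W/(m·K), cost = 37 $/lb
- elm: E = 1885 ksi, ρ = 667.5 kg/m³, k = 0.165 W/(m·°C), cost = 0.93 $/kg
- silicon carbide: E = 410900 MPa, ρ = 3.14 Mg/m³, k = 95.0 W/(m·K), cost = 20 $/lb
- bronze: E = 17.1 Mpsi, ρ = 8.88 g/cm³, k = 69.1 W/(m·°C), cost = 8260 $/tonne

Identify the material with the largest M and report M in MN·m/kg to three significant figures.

Screen on constraints: k ≥ 0.223 W/(m·K); cost ≤ 63 $/kg. Survivors: nickel superalloy, borosilicate glass, silicon carbide, bronze.
Normalizing units and computing the index:
  nickel superalloy: E = 207.0 GPa, ρ = 8430 kg/m³
  borosilicate glass: E = 64.24 GPa, ρ = 2280 kg/m³
  silicon carbide: E = 410.9 GPa, ρ = 3140 kg/m³
  bronze: E = 117.9 GPa, ρ = 8880 kg/m³
  silicon carbide: M = 131 MN·m/kg
  borosilicate glass: M = 28.2 MN·m/kg
  nickel superalloy: M = 24.6 MN·m/kg
  bronze: M = 13.3 MN·m/kg
Silicon carbide ranks first.

silicon carbide, M = 131 MN·m/kg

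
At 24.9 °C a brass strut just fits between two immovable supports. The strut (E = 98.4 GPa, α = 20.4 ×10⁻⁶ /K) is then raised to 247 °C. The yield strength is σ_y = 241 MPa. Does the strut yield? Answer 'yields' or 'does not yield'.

yields

ΔT = 222.1 K. Constrained thermal stress σ = E·α·ΔT = 98.40×10³ MPa × 20.4×10⁻⁶ × 222.1 = 446 MPa (compressive).
Compare to σ_y = 241 MPa: σ ≥ σ_y, so it yields.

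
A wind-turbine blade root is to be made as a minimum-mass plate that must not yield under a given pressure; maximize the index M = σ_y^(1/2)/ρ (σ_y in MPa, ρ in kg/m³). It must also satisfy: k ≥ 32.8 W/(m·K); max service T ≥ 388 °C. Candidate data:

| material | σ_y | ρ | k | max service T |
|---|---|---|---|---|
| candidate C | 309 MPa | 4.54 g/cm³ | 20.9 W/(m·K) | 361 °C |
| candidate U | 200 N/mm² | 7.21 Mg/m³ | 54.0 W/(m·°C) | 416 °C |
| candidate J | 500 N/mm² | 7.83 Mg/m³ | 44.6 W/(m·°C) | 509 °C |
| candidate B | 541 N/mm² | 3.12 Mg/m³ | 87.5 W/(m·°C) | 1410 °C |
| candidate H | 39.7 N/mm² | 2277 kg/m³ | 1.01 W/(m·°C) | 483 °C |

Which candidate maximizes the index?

candidate B

Screen on constraints: k ≥ 32.8 W/(m·K); max service T ≥ 388 °C. Survivors: candidate U, candidate J, candidate B.
Putting every candidate on a common basis:
  candidate U: σ_y = 200.0 MPa, ρ = 7210 kg/m³
  candidate J: σ_y = 500.0 MPa, ρ = 7830 kg/m³
  candidate B: σ_y = 541.0 MPa, ρ = 3120 kg/m³
  candidate B: M = 7.45×10⁻³
  candidate J: M = 2.86×10⁻³
  candidate U: M = 1.96×10⁻³
Candidate B has the largest M.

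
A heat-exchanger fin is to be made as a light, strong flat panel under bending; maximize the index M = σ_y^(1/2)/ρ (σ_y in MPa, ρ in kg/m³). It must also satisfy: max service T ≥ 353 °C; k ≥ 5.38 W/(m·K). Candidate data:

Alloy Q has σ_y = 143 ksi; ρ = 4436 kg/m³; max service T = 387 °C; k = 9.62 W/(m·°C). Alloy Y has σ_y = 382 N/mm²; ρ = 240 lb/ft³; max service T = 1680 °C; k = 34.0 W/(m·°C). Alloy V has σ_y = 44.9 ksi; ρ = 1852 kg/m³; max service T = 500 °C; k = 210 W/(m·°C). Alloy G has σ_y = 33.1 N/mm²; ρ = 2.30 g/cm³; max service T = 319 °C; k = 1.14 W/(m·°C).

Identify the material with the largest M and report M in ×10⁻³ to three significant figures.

Screen on constraints: max service T ≥ 353 °C; k ≥ 5.38 W/(m·K). Survivors: alloy Q, alloy Y, alloy V.
In SI units:
  alloy Q: σ_y = 986.0 MPa, ρ = 4436 kg/m³
  alloy Y: σ_y = 382.0 MPa, ρ = 3844 kg/m³
  alloy V: σ_y = 309.6 MPa, ρ = 1852 kg/m³
  alloy V: M = 9.50×10⁻³
  alloy Q: M = 7.08×10⁻³
  alloy Y: M = 5.08×10⁻³
Highest index: alloy V.

alloy V, M = 9.50×10⁻³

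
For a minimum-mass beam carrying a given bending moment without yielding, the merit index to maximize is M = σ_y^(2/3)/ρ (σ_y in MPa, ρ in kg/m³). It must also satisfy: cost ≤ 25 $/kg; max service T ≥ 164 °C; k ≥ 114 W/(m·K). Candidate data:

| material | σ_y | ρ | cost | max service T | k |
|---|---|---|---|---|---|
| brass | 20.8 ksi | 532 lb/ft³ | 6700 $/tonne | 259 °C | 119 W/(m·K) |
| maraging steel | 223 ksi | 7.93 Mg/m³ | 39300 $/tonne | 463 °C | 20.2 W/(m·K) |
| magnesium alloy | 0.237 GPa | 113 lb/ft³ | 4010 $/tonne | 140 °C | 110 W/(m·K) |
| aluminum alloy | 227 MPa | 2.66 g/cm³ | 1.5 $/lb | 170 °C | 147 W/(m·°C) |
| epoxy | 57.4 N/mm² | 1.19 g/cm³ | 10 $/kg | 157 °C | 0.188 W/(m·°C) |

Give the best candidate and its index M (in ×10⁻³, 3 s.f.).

aluminum alloy, M = 14.0×10⁻³

Screen on constraints: cost ≤ 25 $/kg; max service T ≥ 164 °C; k ≥ 114 W/(m·K). Survivors: brass, aluminum alloy.
Putting every candidate on a common basis:
  brass: σ_y = 143.4 MPa, ρ = 8522 kg/m³
  aluminum alloy: σ_y = 227.0 MPa, ρ = 2660 kg/m³
  aluminum alloy: M = 14.0×10⁻³
  brass: M = 3.22×10⁻³
Aluminum alloy ranks first.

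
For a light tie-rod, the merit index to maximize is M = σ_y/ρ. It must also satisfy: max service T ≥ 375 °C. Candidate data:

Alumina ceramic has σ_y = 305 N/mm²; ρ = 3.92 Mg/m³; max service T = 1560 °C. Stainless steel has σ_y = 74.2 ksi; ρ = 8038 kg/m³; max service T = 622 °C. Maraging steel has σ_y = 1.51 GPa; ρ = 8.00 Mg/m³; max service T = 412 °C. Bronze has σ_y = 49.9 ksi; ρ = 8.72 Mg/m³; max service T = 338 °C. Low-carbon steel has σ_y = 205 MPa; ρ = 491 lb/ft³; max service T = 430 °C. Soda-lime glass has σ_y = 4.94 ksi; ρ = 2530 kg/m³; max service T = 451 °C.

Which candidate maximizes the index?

Screen on constraints: max service T ≥ 375 °C. Survivors: alumina ceramic, stainless steel, maraging steel, low-carbon steel, soda-lime glass.
Normalizing units and computing the index:
  alumina ceramic: σ_y = 305.0 MPa, ρ = 3920 kg/m³
  stainless steel: σ_y = 511.6 MPa, ρ = 8038 kg/m³
  maraging steel: σ_y = 1510 MPa, ρ = 8000 kg/m³
  low-carbon steel: σ_y = 205.0 MPa, ρ = 7865 kg/m³
  soda-lime glass: σ_y = 34.06 MPa, ρ = 2530 kg/m³
  maraging steel: M = 189 kN·m/kg
  alumina ceramic: M = 77.8 kN·m/kg
  stainless steel: M = 63.6 kN·m/kg
  low-carbon steel: M = 26.1 kN·m/kg
  soda-lime glass: M = 13.5 kN·m/kg
The maximum is for maraging steel.

maraging steel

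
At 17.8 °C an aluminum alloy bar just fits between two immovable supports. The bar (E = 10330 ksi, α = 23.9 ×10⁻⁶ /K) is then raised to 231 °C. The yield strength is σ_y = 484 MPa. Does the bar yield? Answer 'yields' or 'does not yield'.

E = 10330 ksi = 71.22 GPa.
ΔT = 213.2 K. Constrained thermal stress σ = E·α·ΔT = 71.22×10³ MPa × 23.9×10⁻⁶ × 213.2 = 363 MPa (compressive).
Compare to σ_y = 484 MPa: σ < σ_y, so it does not yield.

does not yield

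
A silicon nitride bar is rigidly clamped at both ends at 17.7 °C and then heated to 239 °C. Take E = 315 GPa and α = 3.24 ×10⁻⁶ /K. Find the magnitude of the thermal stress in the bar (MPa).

226 MPa

ΔT = 221.3 K. Constrained thermal stress σ = E·α·ΔT = 315.0×10³ MPa × 3.24×10⁻⁶ × 221.3 = 226 MPa (compressive).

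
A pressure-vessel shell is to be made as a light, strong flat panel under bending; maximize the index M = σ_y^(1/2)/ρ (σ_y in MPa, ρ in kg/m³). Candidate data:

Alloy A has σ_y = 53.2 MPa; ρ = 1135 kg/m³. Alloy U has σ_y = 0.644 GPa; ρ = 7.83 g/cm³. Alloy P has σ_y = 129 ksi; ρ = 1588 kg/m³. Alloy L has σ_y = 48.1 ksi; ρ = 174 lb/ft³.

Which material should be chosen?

Putting every candidate on a common basis:
  alloy A: σ_y = 53.20 MPa, ρ = 1135 kg/m³
  alloy U: σ_y = 644.0 MPa, ρ = 7830 kg/m³
  alloy P: σ_y = 889.4 MPa, ρ = 1588 kg/m³
  alloy L: σ_y = 331.6 MPa, ρ = 2787 kg/m³
  alloy P: M = 18.8×10⁻³
  alloy L: M = 6.53×10⁻³
  alloy A: M = 6.43×10⁻³
  alloy U: M = 3.24×10⁻³
The maximum is for alloy P.

alloy P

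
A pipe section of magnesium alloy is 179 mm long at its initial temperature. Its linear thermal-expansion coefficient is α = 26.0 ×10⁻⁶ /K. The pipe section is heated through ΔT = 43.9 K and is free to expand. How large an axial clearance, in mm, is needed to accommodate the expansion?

ΔL = α·L₀·ΔT = 26.0×10⁻⁶ × 179 mm × 43.90 K = 0.204 mm.

0.204 mm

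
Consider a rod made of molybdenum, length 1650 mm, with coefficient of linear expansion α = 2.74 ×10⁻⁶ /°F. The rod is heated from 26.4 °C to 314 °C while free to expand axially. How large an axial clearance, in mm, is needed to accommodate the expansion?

Convert α: 2.74×10⁻⁶/°F × (9/5) = 4.93×10⁻⁶/K.
ΔT = 314 − 26.4 = 287.6 K.
ΔL = α·L₀·ΔT = 4.93×10⁻⁶ × 1650 mm × 287.6 K = 2.34 mm.

2.34 mm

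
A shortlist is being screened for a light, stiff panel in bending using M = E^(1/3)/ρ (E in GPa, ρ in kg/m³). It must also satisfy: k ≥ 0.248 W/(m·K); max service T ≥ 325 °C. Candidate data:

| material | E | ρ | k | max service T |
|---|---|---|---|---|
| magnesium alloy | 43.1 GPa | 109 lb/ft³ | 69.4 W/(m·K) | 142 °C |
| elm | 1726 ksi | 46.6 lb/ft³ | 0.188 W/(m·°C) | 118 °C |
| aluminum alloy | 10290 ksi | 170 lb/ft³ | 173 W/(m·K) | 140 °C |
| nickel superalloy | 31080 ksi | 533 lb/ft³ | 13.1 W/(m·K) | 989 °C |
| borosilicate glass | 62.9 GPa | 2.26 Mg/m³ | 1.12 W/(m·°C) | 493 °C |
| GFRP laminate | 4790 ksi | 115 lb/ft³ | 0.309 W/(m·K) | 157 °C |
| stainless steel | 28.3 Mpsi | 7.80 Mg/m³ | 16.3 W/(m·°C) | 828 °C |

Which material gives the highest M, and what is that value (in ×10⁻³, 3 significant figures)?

borosilicate glass, M = 1.76×10⁻³

Screen on constraints: k ≥ 0.248 W/(m·K); max service T ≥ 325 °C. Survivors: nickel superalloy, borosilicate glass, stainless steel.
Putting every candidate on a common basis:
  nickel superalloy: E = 214.3 GPa, ρ = 8538 kg/m³
  borosilicate glass: E = 62.90 GPa, ρ = 2260 kg/m³
  stainless steel: E = 195.1 GPa, ρ = 7800 kg/m³
  borosilicate glass: M = 1.76×10⁻³
  stainless steel: M = 0.744×10⁻³
  nickel superalloy: M = 0.701×10⁻³
Borosilicate glass has the largest M.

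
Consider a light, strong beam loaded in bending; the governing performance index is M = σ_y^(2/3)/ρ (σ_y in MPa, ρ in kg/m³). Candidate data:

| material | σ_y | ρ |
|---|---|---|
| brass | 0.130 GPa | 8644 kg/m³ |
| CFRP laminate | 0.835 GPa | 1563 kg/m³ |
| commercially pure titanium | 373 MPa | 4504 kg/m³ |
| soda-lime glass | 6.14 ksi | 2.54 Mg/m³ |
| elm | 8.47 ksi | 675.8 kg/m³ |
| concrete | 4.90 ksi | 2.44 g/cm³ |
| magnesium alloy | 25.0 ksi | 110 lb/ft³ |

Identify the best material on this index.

CFRP laminate

Normalizing units and computing the index:
  brass: σ_y = 130.0 MPa, ρ = 8644 kg/m³
  CFRP laminate: σ_y = 835.0 MPa, ρ = 1563 kg/m³
  commercially pure titanium: σ_y = 373.0 MPa, ρ = 4504 kg/m³
  soda-lime glass: σ_y = 42.33 MPa, ρ = 2540 kg/m³
  elm: σ_y = 58.40 MPa, ρ = 675.8 kg/m³
  concrete: σ_y = 33.78 MPa, ρ = 2440 kg/m³
  magnesium alloy: σ_y = 172.4 MPa, ρ = 1762 kg/m³
  CFRP laminate: M = 56.7×10⁻³
  elm: M = 22.3×10⁻³
  magnesium alloy: M = 17.6×10⁻³
  commercially pure titanium: M = 11.5×10⁻³
  soda-lime glass: M = 4.78×10⁻³
  concrete: M = 4.28×10⁻³
  brass: M = 2.97×10⁻³
The maximum is for CFRP laminate.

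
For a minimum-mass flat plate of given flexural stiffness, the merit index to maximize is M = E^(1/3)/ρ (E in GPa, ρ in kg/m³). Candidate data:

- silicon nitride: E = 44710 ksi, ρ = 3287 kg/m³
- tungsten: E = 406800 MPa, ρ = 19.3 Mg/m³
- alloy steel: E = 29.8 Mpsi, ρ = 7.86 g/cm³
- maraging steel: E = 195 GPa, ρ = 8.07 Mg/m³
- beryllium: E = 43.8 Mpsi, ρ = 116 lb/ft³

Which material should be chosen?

beryllium

Normalizing units and computing the index:
  silicon nitride: E = 308.3 GPa, ρ = 3287 kg/m³
  tungsten: E = 406.8 GPa, ρ = 19300 kg/m³
  alloy steel: E = 205.5 GPa, ρ = 7860 kg/m³
  maraging steel: E = 195.0 GPa, ρ = 8070 kg/m³
  beryllium: E = 302.0 GPa, ρ = 1858 kg/m³
  beryllium: M = 3.61×10⁻³
  silicon nitride: M = 2.06×10⁻³
  alloy steel: M = 0.751×10⁻³
  maraging steel: M = 0.719×10⁻³
  tungsten: M = 0.384×10⁻³
The maximum is for beryllium.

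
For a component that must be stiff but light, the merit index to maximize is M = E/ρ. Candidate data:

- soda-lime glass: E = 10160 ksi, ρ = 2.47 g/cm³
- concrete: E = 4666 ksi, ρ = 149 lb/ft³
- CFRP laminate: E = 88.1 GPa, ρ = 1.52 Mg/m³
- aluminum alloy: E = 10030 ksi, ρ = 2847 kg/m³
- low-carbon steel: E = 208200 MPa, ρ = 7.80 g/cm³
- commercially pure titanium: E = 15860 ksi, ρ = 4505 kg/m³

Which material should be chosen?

CFRP laminate

Putting every candidate on a common basis:
  soda-lime glass: E = 70.05 GPa, ρ = 2470 kg/m³
  concrete: E = 32.17 GPa, ρ = 2387 kg/m³
  CFRP laminate: E = 88.10 GPa, ρ = 1520 kg/m³
  aluminum alloy: E = 69.15 GPa, ρ = 2847 kg/m³
  low-carbon steel: E = 208.2 GPa, ρ = 7800 kg/m³
  commercially pure titanium: E = 109.4 GPa, ρ = 4505 kg/m³
  CFRP laminate: M = 58.0 MN·m/kg
  soda-lime glass: M = 28.4 MN·m/kg
  low-carbon steel: M = 26.7 MN·m/kg
  aluminum alloy: M = 24.3 MN·m/kg
  commercially pure titanium: M = 24.3 MN·m/kg
  concrete: M = 13.5 MN·m/kg
CFRP laminate ranks first.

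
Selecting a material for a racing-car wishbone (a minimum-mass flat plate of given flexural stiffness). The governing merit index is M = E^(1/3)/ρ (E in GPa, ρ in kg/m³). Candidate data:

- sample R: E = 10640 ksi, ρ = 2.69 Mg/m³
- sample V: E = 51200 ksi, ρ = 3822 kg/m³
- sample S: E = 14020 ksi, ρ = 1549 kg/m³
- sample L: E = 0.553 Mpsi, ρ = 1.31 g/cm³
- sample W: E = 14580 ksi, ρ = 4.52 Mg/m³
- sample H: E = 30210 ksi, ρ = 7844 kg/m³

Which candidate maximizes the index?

In SI units:
  sample R: E = 73.36 GPa, ρ = 2690 kg/m³
  sample V: E = 353.0 GPa, ρ = 3822 kg/m³
  sample S: E = 96.66 GPa, ρ = 1549 kg/m³
  sample L: E = 3.813 GPa, ρ = 1310 kg/m³
  sample W: E = 100.5 GPa, ρ = 4520 kg/m³
  sample H: E = 208.3 GPa, ρ = 7844 kg/m³
  sample S: M = 2.96×10⁻³
  sample V: M = 1.85×10⁻³
  sample R: M = 1.56×10⁻³
  sample L: M = 1.19×10⁻³
  sample W: M = 1.03×10⁻³
  sample H: M = 0.756×10⁻³
The maximum is for sample S.

sample S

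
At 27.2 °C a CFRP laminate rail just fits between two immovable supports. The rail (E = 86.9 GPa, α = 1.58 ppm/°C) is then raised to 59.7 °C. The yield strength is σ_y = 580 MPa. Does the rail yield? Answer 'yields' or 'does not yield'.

does not yield

ΔT = 32.50 K. Constrained thermal stress σ = E·α·ΔT = 86.90×10³ MPa × 1.58×10⁻⁶ × 32.50 = 4.46 MPa (compressive).
Compare to σ_y = 580 MPa: σ < σ_y, so it does not yield.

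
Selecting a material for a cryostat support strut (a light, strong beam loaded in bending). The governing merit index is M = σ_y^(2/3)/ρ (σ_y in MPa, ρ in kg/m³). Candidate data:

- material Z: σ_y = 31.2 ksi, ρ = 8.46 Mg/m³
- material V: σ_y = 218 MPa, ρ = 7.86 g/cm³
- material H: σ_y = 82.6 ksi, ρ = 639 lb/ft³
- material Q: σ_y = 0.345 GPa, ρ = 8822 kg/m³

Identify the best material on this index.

material H

After converting to SI:
  material Z: σ_y = 215.1 MPa, ρ = 8460 kg/m³
  material V: σ_y = 218.0 MPa, ρ = 7860 kg/m³
  material H: σ_y = 569.5 MPa, ρ = 10240 kg/m³
  material Q: σ_y = 345.0 MPa, ρ = 8822 kg/m³
  material H: M = 6.71×10⁻³
  material Q: M = 5.58×10⁻³
  material V: M = 4.61×10⁻³
  material Z: M = 4.24×10⁻³
Material H has the largest M.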